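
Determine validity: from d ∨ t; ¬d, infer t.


This matches the form of disjunctive syllogism: the conclusion follows in every model of the premises.

Valid.


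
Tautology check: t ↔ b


Build the truth table over {b, t}:
b | t | φ
---------
F | F | T
T | F | F
F | T | F
T | T | T
Counterexample at row 2: with b=T, t=F, the formula is F.

No, it is not a tautology.


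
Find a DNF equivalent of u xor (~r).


Step 1: u ⊕ (¬r) is true exactly when they disagree: (u ∧ ¬(¬r)) ∨ (¬u ∧ (¬r)).
Step 2: Eliminate any double negations (¬¬X = X).

(u & r) | ((~u) & (~r))


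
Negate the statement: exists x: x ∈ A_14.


¬(forall x: φ) = exists x: ¬φ, and ¬(exists x: φ) = forall x: ¬φ.
Apply to the existential statement.

forall x: ~(x ∈ A_14)


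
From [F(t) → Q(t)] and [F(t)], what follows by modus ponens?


Modus ponens: from (P → Q) and P, infer Q.
P = 'F(t)' is asserted, and P → Q holds, so Q follows.

Q(t).


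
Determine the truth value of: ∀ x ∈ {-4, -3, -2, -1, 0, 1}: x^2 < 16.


Evaluate the predicate on each element: -4:F, -3:T, -2:T, -1:T, 0:T, 1:T.
Counterexample x = -4 fails the predicate.

F


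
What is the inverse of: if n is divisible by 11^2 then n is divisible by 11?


The inverse of (P → Q) is (¬P → ¬Q). It is equivalent to the converse, not to the original.
Here P = 'n is divisible by 11^2' and Q = 'n is divisible by 11'.

If not (n is divisible by 11^2), then not (n is divisible by 11).


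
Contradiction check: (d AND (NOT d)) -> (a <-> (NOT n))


Truth table over {a, d, n}:
a | d | n | φ
-------------
F | F | F | T
T | F | F | T
F | T | F | T
T | T | F | T
F | F | T | T
T | F | T | T
F | T | T | T
T | T | T | T
Satisfying assignment at row 1: a=F, d=F, n=F gives T.

No, it is not a contradiction.


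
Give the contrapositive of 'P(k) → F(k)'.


The contrapositive of (P → Q) is (¬Q → ¬P); it is logically equivalent to the original.
Here P = 'P(k)' and Q = 'F(k)'.

If not (F(k)), then not (P(k)).


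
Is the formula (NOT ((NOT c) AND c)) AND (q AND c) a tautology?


Build the truth table over {c, q}:
c | q | φ
---------
F | F | F
T | F | F
F | T | F
T | T | T
Counterexample at row 1: with c=F, q=F, the formula is F.

No, it is not a tautology.


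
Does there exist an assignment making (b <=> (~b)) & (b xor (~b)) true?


Check all 2 assignments over {b}:
b | φ
-----
False | False
True | False
No assignment makes the formula true.

Unsatisfiable.


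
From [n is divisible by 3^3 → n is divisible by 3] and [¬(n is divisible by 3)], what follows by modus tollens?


Modus tollens: from (P → Q) and ¬Q, infer ¬P.
Q = 'n is divisible by 3' is denied; since P → Q, P must also fail.

Not (n is divisible by 3^3).


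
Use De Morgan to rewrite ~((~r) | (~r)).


De Morgan: the negation of a disjunction is the conjunction of the negations.
Distribute ~ across |, flipping it to &, and negate each literal.

r & r


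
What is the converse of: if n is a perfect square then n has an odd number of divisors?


The converse of (P → Q) is (Q → P). It is not in general equivalent to the original.
Here P = 'n is a perfect square' and Q = 'n has an odd number of divisors'.

If n has an odd number of divisors, then n is a perfect square.


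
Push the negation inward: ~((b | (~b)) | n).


De Morgan: the negation of a disjunction is the conjunction of the negations.
Distribute ~ across |, flipping it to &, and negate each literal.

((~b) & b) & (~n)


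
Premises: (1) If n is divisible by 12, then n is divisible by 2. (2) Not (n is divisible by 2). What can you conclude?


Modus tollens: from (P → Q) and ¬Q, infer ¬P.
Q = 'n is divisible by 2' is denied; since P → Q, P must also fail.

Not (n is divisible by 12).


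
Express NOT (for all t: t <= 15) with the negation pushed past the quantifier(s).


¬(for all x: φ) = there exists x: ¬φ, and ¬(there exists x: φ) = for all x: ¬φ.
Apply to the universal statement.

there exists t: NOT(t <= 15)


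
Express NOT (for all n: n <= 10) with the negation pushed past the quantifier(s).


¬(for all x: φ) = there exists x: ¬φ, and ¬(there exists x: φ) = for all x: ¬φ.
Apply to the universal statement.

there exists n: NOT(n <= 10)


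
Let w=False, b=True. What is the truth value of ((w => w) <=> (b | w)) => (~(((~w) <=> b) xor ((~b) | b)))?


Substitute w=False, b=True:
w => w = False => False = True
b | w = True | False = True
(w => w) <=> (b | w) = True <=> True = True
~w = True
(~w) <=> b = True <=> True = True
~b = False
(~b) | b = False | True = True
((~w) <=> b) xor ((~b) | b) = True xor True = False
~(((~w) <=> b) xor ((~b) | b)) = True
((w => w) <=> (b | w)) => (~(((~w) <=> b) xor ((~b) | b))) = True => True = True

True


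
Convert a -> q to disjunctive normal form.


Step 1: Rewrite a → q as ¬a ∨ q.

(NOT a) OR q


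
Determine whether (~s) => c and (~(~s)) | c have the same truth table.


Compare truth tables:
c | s | φ | ψ
-------------
False | False | False | False
True | False | True | True
False | True | True | True
True | True | True | True
The columns φ and ψ agree on every row.

Yes, they are logically equivalent.


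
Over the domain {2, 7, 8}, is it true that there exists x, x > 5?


Evaluate the predicate on each element: 2:F, 7:T, 8:T.
Witness x = 7 satisfies the predicate.

T


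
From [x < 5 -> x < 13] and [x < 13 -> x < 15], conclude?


Hypothetical syllogism: from (P → Q) and (Q → R), infer (P → R).
Chain the two implications through the shared middle term 'x < 13'.

x < 5 -> x < 15


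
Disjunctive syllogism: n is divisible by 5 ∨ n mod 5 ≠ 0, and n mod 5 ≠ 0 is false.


Disjunctive syllogism: from (P ∨ Q) and ¬P, infer Q.
One disjunct, 'n mod 5 ≠ 0', is ruled out; the other must hold.

n is divisible by 5


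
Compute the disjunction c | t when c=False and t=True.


Disjunction is false only when both operands are false.
Substitute: c=False, t=True.
False | True evaluates to True.

True


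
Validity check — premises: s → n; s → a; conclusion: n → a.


This is (no valid rule). There exist truth assignments where the premises are all true but the conclusion is false.

Invalid.


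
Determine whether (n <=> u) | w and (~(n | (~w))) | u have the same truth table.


Compare truth tables:
n | u | w | φ | ψ
-----------------
False | False | False | True | False
True | False | False | False | False
False | True | False | False | True
True | True | False | True | True
False | False | True | True | True
True | False | True | True | False
False | True | True | True | True
True | True | True | True | True
They differ at row 1 (n=False, u=False, w=False): φ=True but ψ=False.

No, they are not logically equivalent.


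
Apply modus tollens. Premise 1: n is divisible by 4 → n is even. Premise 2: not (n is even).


Modus tollens: from (P → Q) and ¬Q, infer ¬P.
Q = 'n is even' is denied; since P → Q, P must also fail.

Not (n is divisible by 4).


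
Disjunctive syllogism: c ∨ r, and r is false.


Disjunctive syllogism: from (P ∨ Q) and ¬P, infer Q.
One disjunct, 'r', is ruled out; the other must hold.

c


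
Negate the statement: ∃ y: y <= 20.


¬(∀ x: φ) = ∃ x: ¬φ, and ¬(∃ x: φ) = ∀ x: ¬φ.
Apply to the existential statement.

∀ y: ¬(y <= 20)


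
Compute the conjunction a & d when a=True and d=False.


Conjunction is true only when both operands are true.
Substitute: a=True, d=False.
True & False evaluates to False.

False


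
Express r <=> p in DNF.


Step 1: r ↔ p is true exactly when both agree: (r ∧ p) ∨ (¬r ∧ ¬p).

(r & p) | ((~r) & (~p))


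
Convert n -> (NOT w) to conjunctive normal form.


Step 1: Rewrite n → (¬w) as ¬n ∨ (¬w).

(NOT n) OR (NOT w)


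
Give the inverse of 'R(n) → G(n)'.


The inverse of (P → Q) is (¬P → ¬Q). It is equivalent to the converse, not to the original.
Here P = 'R(n)' and Q = 'G(n)'.

If not (R(n)), then not (G(n)).


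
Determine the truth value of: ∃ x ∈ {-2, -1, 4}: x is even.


Evaluate the predicate on each element: -2:T, -1:F, 4:T.
Witness x = -2 satisfies the predicate.

T


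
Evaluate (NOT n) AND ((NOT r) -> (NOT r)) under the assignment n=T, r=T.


Substitute n=T, r=T:
NOT n = F
NOT r = F
NOT r = F
(NOT r) -> (NOT r) = F -> F = T
(NOT n) AND ((NOT r) -> (NOT r)) = F AND T = F

F


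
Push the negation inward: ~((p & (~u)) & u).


De Morgan: the negation of a conjunction is the disjunction of the negations.
Distribute ~ across &, flipping it to |, and negate each literal.

((~p) | u) | (~u)


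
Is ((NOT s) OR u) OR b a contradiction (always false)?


Truth table over {b, s, u}:
b | s | u | φ
-------------
F | F | F | T
T | F | F | T
F | T | F | F
T | T | F | T
F | F | T | T
T | F | T | T
F | T | T | T
T | T | T | T
Satisfying assignment at row 1: b=F, s=F, u=F gives T.

No, it is not a contradiction.


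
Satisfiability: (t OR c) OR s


Search for a satisfying assignment over {c, s, t}.
Try c=T, s=F, t=F: the formula evaluates to T.
A satisfying assignment exists.

Satisfiable.


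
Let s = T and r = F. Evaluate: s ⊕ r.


Exclusive or is true when exactly one operand is true.
Substitute: s=T, r=F.
T ⊕ F evaluates to T.

T


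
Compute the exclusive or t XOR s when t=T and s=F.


Exclusive or is true when exactly one operand is true.
Substitute: t=T, s=F.
T XOR F evaluates to T.

T


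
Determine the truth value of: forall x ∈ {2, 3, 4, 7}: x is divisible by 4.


Evaluate the predicate on each element: 2:False, 3:False, 4:True, 7:False.
Counterexample x = 2 fails the predicate.

False


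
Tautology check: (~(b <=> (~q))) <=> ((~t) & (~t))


Build the truth table over {b, q, t}:
b | q | t | φ
-------------
False | False | False | True
True | False | False | False
False | True | False | False
True | True | False | True
False | False | True | False
True | False | True | True
False | True | True | True
True | True | True | False
Counterexample at row 2: with b=True, q=False, t=False, the formula is False.

No, it is not a tautology.


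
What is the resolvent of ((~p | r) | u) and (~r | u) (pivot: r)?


The clauses contain complementary literals r and ~r.
Resolution eliminates this pair and disjoins the remaining literals (merging duplicates).

(u | ~p)


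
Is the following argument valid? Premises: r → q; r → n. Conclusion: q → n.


This is (no valid rule). There exist truth assignments where the premises are all true but the conclusion is false.

Invalid.


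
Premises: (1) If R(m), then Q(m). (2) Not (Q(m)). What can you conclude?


Modus tollens: from (P → Q) and ¬Q, infer ¬P.
Q = 'Q(m)' is denied; since P → Q, P must also fail.

Not (R(m)).


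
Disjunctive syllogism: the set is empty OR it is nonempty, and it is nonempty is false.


Disjunctive syllogism: from (P ∨ Q) and ¬P, infer Q.
One disjunct, 'it is nonempty', is ruled out; the other must hold.

the set is empty


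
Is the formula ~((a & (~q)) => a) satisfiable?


Check all 4 assignments over {a, q}:
a | q | φ
---------
False | False | False
True | False | False
False | True | False
True | True | False
No assignment makes the formula true.

Unsatisfiable.


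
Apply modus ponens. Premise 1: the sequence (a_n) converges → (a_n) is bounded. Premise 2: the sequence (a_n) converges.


Modus ponens: from (P → Q) and P, infer Q.
P = 'the sequence (a_n) converges' is asserted, and P → Q holds, so Q follows.

(a_n) is bounded.


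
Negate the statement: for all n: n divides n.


¬(for all x: φ) = there exists x: ¬φ, and ¬(there exists x: φ) = for all x: ¬φ.
Apply to the universal statement.

there exists n: NOT(n divides n)


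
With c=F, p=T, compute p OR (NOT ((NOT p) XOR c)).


Substitute c=F, p=T:
NOT p = F
(NOT p) XOR c = F XOR F = F
NOT ((NOT p) XOR c) = T
p OR (NOT ((NOT p) XOR c)) = T OR T = T

T


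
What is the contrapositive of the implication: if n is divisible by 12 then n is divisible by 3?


The contrapositive of (P → Q) is (¬Q → ¬P); it is logically equivalent to the original.
Here P = 'n is divisible by 12' and Q = 'n is divisible by 3'.

If not (n is divisible by 3), then not (n is divisible by 12).


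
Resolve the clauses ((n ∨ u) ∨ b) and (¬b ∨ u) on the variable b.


The clauses contain complementary literals b and ¬b.
Resolution eliminates this pair and disjoins the remaining literals (merging duplicates).

(u ∨ n)


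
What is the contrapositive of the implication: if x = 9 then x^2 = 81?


The contrapositive of (P → Q) is (¬Q → ¬P); it is logically equivalent to the original.
Here P = 'x = 9' and Q = 'x^2 = 81'.

If not (x^2 = 81), then not (x = 9).


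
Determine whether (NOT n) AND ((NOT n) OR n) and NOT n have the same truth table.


Compare truth tables:
n | φ | ψ
---------
F | T | T
T | F | F
The columns φ and ψ agree on every row.

Yes, they are logically equivalent.


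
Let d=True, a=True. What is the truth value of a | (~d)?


Substitute d=True, a=True:
~d = False
a | (~d) = True | False = True

True


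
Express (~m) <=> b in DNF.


Step 1: (¬m) ↔ b is true exactly when both agree: ((¬m) ∧ b) ∨ (¬(¬m) ∧ ¬b).
Step 2: Eliminate any double negations (¬¬X = X).

((~m) & b) | (m & (~b))


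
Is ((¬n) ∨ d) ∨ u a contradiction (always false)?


Truth table over {d, n, u}:
d | n | u | φ
-------------
F | F | F | T
T | F | F | T
F | T | F | F
T | T | F | T
F | F | T | T
T | F | T | T
F | T | T | T
T | T | T | T
Satisfying assignment at row 1: d=F, n=F, u=F gives T.

No, it is not a contradiction.


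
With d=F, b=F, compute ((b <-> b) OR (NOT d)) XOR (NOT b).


Substitute d=F, b=F:
b <-> b = F <-> F = T
NOT d = T
(b <-> b) OR (NOT d) = T OR T = T
NOT b = T
((b <-> b) OR (NOT d)) XOR (NOT b) = T XOR T = F

F


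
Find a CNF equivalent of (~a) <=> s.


Step 1: Rewrite (¬a) ↔ s as ((¬a) → s) ∧ (s → (¬a)).
Step 2: Rewrite each implication as a disjunction.
Step 3: Eliminate any double negations (¬¬X = X).

(a | s) & ((~s) | (~a))


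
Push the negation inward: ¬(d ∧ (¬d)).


De Morgan: the negation of a conjunction is the disjunction of the negations.
Distribute ¬ across ∧, flipping it to ∨, and negate each literal.

(¬d) ∨ d


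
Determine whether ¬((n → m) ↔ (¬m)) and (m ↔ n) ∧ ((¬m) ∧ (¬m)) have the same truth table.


Compare truth tables:
m | n | φ | ψ
-------------
F | F | F | T
T | F | T | F
F | T | T | F
T | T | T | F
They differ at row 1 (m=F, n=F): φ=F but ψ=T.

No, they are not logically equivalent.


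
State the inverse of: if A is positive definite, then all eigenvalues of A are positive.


The inverse of (P → Q) is (¬P → ¬Q). It is equivalent to the converse, not to the original.
Here P = 'A is positive definite' and Q = 'all eigenvalues of A are positive'.

If not (A is positive definite), then not (all eigenvalues of A are positive).


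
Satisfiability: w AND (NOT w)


Check all 2 assignments over {w}:
w | φ
-----
F | F
T | F
No assignment makes the formula true.

Unsatisfiable.


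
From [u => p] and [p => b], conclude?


Hypothetical syllogism: from (P → Q) and (Q → R), infer (P → R).
Chain the two implications through the shared middle term 'p'.

u => b


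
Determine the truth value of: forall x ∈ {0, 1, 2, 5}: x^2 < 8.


Evaluate the predicate on each element: 0:True, 1:True, 2:True, 5:False.
Counterexample x = 5 fails the predicate.

False


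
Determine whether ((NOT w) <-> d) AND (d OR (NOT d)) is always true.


Build the truth table over {d, w}:
d | w | φ
---------
F | F | F
T | F | T
F | T | T
T | T | F
Counterexample at row 1: with d=F, w=F, the formula is F.

No, it is not a tautology.


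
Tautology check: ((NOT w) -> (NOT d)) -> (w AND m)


Build the truth table over {d, m, w}:
d | m | w | φ
-------------
F | F | F | F
T | F | F | T
F | T | F | F
T | T | F | T
F | F | T | F
T | F | T | F
F | T | T | T
T | T | T | T
Counterexample at row 1: with d=F, m=F, w=F, the formula is F.

No, it is not a tautology.


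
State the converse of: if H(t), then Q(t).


The converse of (P → Q) is (Q → P). It is not in general equivalent to the original.
Here P = 'H(t)' and Q = 'Q(t)'.

If Q(t), then H(t).


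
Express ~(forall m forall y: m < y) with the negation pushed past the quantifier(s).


Negation flips each quantifier (∀↔∃) and negates the inner predicate.
¬(forall m forall y: φ) = exists m exists y: ¬φ.

exists m exists y: ~(m < y)


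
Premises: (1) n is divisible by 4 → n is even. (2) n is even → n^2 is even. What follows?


Hypothetical syllogism: from (P → Q) and (Q → R), infer (P → R).
Chain the two implications through the shared middle term 'n is even'.

n is divisible by 4 → n^2 is even


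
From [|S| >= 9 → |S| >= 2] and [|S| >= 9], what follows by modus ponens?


Modus ponens: from (P → Q) and P, infer Q.
P = '|S| >= 9' is asserted, and P → Q holds, so Q follows.

|S| >= 2.


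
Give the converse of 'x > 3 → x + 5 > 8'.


The converse of (P → Q) is (Q → P). It is not in general equivalent to the original.
Here P = 'x > 3' and Q = 'x + 5 > 8'.

If x + 5 > 8, then x > 3.


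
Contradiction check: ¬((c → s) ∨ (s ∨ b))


Truth table over {b, c, s}:
b | c | s | φ
-------------
F | F | F | F
T | F | F | F
F | T | F | T
T | T | F | F
F | F | T | F
T | F | T | F
F | T | T | F
T | T | T | F
Satisfying assignment at row 3: b=F, c=T, s=F gives T.

No, it is not a contradiction.


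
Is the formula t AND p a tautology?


Build the truth table over {p, t}:
p | t | φ
---------
F | F | F
T | F | F
F | T | F
T | T | T
Counterexample at row 1: with p=F, t=F, the formula is F.

No, it is not a tautology.


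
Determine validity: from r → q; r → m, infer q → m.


This is (no valid rule). There exist truth assignments where the premises are all true but the conclusion is false.

Invalid.


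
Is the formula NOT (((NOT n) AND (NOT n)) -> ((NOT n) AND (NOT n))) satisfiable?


Check all 2 assignments over {n}:
n | φ
-----
F | F
T | F
No assignment makes the formula true.

Unsatisfiable.


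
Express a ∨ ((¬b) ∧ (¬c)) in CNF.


Step 1: Distribute ∨ over ∧: a ∨ ((¬b) ∧ (¬c)) = (a ∨ (¬b)) ∧ (a ∨ (¬c)).

(a ∨ (¬b)) ∧ (a ∨ (¬c))


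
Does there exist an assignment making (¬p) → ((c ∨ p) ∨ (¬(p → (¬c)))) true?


Search for a satisfying assignment over {c, p}.
Try c=T, p=F: the formula evaluates to T.
A satisfying assignment exists.

Satisfiable.


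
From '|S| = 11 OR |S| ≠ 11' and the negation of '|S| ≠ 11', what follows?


Disjunctive syllogism: from (P ∨ Q) and ¬P, infer Q.
One disjunct, '|S| ≠ 11', is ruled out; the other must hold.

|S| = 11


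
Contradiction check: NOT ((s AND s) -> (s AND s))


Truth table over {s}:
s | φ
-----
F | F
T | F
Every row is false.

Yes, it is a contradiction.


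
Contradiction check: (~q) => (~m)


Truth table over {m, q}:
m | q | φ
---------
False | False | True
True | False | False
False | True | True
True | True | True
Satisfying assignment at row 1: m=False, q=False gives True.

No, it is not a contradiction.


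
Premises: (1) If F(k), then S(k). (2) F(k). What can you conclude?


Modus ponens: from (P → Q) and P, infer Q.
P = 'F(k)' is asserted, and P → Q holds, so Q follows.

S(k).


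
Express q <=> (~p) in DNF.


Step 1: q ↔ (¬p) is true exactly when both agree: (q ∧ (¬p)) ∨ (¬q ∧ ¬(¬p)).
Step 2: Eliminate any double negations (¬¬X = X).

(q & (~p)) | ((~q) & p)


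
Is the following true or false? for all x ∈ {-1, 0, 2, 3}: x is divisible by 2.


Evaluate the predicate on each element: -1:F, 0:T, 2:T, 3:F.
Counterexample x = -1 fails the predicate.

F


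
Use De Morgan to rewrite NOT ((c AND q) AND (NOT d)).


De Morgan: the negation of a conjunction is the disjunction of the negations.
Distribute NOT across AND, flipping it to OR, and negate each literal.

((NOT c) OR (NOT q)) OR d


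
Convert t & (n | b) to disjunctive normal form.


Step 1: Distribute ∧ over ∨: t ∧ (n ∨ b) = (t ∧ n) ∨ (t ∧ b).

(t & n) | (t & b)


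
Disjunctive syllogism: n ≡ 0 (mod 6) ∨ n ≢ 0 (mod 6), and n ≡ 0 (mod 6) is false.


Disjunctive syllogism: from (P ∨ Q) and ¬P, infer Q.
One disjunct, 'n ≡ 0 (mod 6)', is ruled out; the other must hold.

n ≢ 0 (mod 6)


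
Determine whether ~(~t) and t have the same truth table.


Compare truth tables:
t | φ | ψ
---------
False | False | False
True | True | True
The columns φ and ψ agree on every row.

Yes, they are logically equivalent.


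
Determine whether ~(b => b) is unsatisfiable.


Truth table over {b}:
b | φ
-----
False | False
True | False
Every row is false.

Yes, it is a contradiction.


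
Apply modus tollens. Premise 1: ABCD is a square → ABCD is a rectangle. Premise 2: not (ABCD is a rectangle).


Modus tollens: from (P → Q) and ¬Q, infer ¬P.
Q = 'ABCD is a rectangle' is denied; since P → Q, P must also fail.

Not (ABCD is a square).


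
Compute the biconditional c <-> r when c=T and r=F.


Biconditional is true when both operands have the same truth value.
Substitute: c=T, r=F.
T <-> F evaluates to F.

F


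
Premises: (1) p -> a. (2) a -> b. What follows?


Hypothetical syllogism: from (P → Q) and (Q → R), infer (P → R).
Chain the two implications through the shared middle term 'a'.

p -> b


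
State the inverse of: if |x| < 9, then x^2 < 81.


The inverse of (P → Q) is (¬P → ¬Q). It is equivalent to the converse, not to the original.
Here P = '|x| < 9' and Q = 'x^2 < 81'.

If not (|x| < 9), then not (x^2 < 81).


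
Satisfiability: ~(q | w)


Search for a satisfying assignment over {q, w}.
Try q=False, w=False: the formula evaluates to True.
A satisfying assignment exists.

Satisfiable.


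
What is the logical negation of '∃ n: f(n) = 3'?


¬(∀ x: φ) = ∃ x: ¬φ, and ¬(∃ x: φ) = ∀ x: ¬φ.
Apply to the existential statement.

∀ n: ¬(f(n) = 3)


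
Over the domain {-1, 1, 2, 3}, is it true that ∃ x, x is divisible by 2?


Evaluate the predicate on each element: -1:F, 1:F, 2:T, 3:F.
Witness x = 2 satisfies the predicate.

T


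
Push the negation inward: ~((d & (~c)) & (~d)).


De Morgan: the negation of a conjunction is the disjunction of the negations.
Distribute ~ across &, flipping it to |, and negate each literal.

((~d) | c) | d


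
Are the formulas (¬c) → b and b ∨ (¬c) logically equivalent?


Compare truth tables:
b | c | φ | ψ
-------------
F | F | F | T
T | F | T | T
F | T | T | F
T | T | T | T
They differ at row 1 (b=F, c=F): φ=F but ψ=T.

No, they are not logically equivalent.


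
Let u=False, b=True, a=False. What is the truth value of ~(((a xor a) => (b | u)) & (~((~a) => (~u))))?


Substitute u=False, b=True, a=False:
a xor a = False xor False = False
b | u = True | False = True
(a xor a) => (b | u) = False => True = True
~a = True
~u = True
(~a) => (~u) = True => True = True
~((~a) => (~u)) = False
((a xor a) => (b | u)) & (~((~a) => (~u))) = True & False = False
~(((a xor a) => (b | u)) & (~((~a) => (~u)))) = True

True


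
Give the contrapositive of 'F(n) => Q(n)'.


The contrapositive of (P → Q) is (¬Q → ¬P); it is logically equivalent to the original.
Here P = 'F(n)' and Q = 'Q(n)'.

If not (Q(n)), then not (F(n)).


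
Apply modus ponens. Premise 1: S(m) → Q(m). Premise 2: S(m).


Modus ponens: from (P → Q) and P, infer Q.
P = 'S(m)' is asserted, and P → Q holds, so Q follows.

Q(m).


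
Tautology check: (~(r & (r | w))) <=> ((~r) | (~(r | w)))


Build the truth table over {r, w}:
r | w | φ
---------
False | False | True
True | False | True
False | True | True
True | True | True
Every row evaluates to true.

Yes, it is a tautology.


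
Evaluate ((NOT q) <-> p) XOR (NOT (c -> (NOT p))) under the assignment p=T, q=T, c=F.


Substitute p=T, q=T, c=F:
NOT q = F
(NOT q) <-> p = F <-> T = F
NOT p = F
c -> (NOT p) = F -> F = T
NOT (c -> (NOT p)) = F
((NOT q) <-> p) XOR (NOT (c -> (NOT p))) = F XOR F = F

F


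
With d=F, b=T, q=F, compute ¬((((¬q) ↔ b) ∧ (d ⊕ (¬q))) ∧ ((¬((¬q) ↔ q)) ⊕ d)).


Substitute d=F, b=T, q=F:
… (earlier sub-steps elided)
(¬q) ↔ b = T ↔ T = T
¬q = T
d ⊕ (¬q) = F ⊕ T = T
((¬q) ↔ b) ∧ (d ⊕ (¬q)) = T ∧ T = T
¬q = T
(¬q) ↔ q = T ↔ F = F
¬((¬q) ↔ q) = T
(¬((¬q) ↔ q)) ⊕ d = T ⊕ F = T
(((¬q) ↔ b) ∧ (d ⊕ (¬q))) ∧ ((¬((¬q) ↔ q)) ⊕ d) = T ∧ T = T
¬((((¬q) ↔ b) ∧ (d ⊕ (¬q))) ∧ ((¬((¬q) ↔ q)) ⊕ d)) = F

F


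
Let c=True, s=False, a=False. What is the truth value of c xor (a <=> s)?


Substitute c=True, s=False, a=False:
a <=> s = False <=> False = True
c xor (a <=> s) = True xor True = False

False


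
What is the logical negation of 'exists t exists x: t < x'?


Negation flips each quantifier (∀↔∃) and negates the inner predicate.
¬(exists t exists x: φ) = forall t forall x: ¬φ.

forall t forall x: ~(t < x)


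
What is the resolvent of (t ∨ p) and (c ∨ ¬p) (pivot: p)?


The clauses contain complementary literals p and ¬p.
Resolution eliminates this pair and disjoins the remaining literals (merging duplicates).

(t ∨ c)


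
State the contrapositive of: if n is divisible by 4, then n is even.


The contrapositive of (P → Q) is (¬Q → ¬P); it is logically equivalent to the original.
Here P = 'n is divisible by 4' and Q = 'n is even'.

If not (n is even), then not (n is divisible by 4).


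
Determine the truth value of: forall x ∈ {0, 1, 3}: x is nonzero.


Evaluate the predicate on each element: 0:False, 1:True, 3:True.
Counterexample x = 0 fails the predicate.

False


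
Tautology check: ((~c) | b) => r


Build the truth table over {b, c, r}:
b | c | r | φ
-------------
False | False | False | False
True | False | False | False
False | True | False | True
True | True | False | False
False | False | True | True
True | False | True | True
False | True | True | True
True | True | True | True
Counterexample at row 1: with b=False, c=False, r=False, the formula is False.

No, it is not a tautology.


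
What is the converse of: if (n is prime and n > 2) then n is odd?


The converse of (P → Q) is (Q → P). It is not in general equivalent to the original.
Here P = '(n is prime and n > 2)' and Q = 'n is odd'.

If n is odd, then (n is prime and n > 2).


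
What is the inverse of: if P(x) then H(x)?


The inverse of (P → Q) is (¬P → ¬Q). It is equivalent to the converse, not to the original.
Here P = 'P(x)' and Q = 'H(x)'.

If not (P(x)), then not (H(x)).


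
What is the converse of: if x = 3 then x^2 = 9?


The converse of (P → Q) is (Q → P). It is not in general equivalent to the original.
Here P = 'x = 3' and Q = 'x^2 = 9'.

If x^2 = 9, then x = 3.


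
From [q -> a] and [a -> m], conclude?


Hypothetical syllogism: from (P → Q) and (Q → R), infer (P → R).
Chain the two implications through the shared middle term 'a'.

q -> m


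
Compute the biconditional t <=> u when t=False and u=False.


Biconditional is true when both operands have the same truth value.
Substitute: t=False, u=False.
False <=> False evaluates to True.

True


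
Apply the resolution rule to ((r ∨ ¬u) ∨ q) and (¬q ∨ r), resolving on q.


The clauses contain complementary literals q and ¬q.
Resolution eliminates this pair and disjoins the remaining literals (merging duplicates).

(r ∨ ¬u)


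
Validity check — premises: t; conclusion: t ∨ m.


This matches the form of disjunction introduction: the conclusion follows in every model of the premises.

Valid.


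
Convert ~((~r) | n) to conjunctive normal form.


Step 1: Apply De Morgan: ¬((¬r) ∨ n) = ¬(¬r) ∧ ¬n.
Step 2: Eliminate any double negations (¬¬X = X).

r & (~n)


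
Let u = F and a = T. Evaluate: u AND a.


Conjunction is true only when both operands are true.
Substitute: u=F, a=T.
F AND T evaluates to F.

F


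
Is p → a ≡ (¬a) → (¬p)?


Compare truth tables:
a | p | φ | ψ
-------------
F | F | T | T
T | F | T | T
F | T | F | F
T | T | T | T
The columns φ and ψ agree on every row.

Yes, they are logically equivalent.


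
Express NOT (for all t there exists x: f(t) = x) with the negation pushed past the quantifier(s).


Negation flips each quantifier (∀↔∃) and negates the inner predicate.
¬(for all t there exists x: φ) = there exists t for all x: ¬φ.

there exists t for all x: NOT(f(t) = x)


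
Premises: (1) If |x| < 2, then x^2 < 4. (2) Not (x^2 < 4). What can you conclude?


Modus tollens: from (P → Q) and ¬Q, infer ¬P.
Q = 'x^2 < 4' is denied; since P → Q, P must also fail.

Not (|x| < 2).


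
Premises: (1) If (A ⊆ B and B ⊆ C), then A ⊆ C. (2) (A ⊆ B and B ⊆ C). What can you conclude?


Modus ponens: from (P → Q) and P, infer Q.
P = '(A ⊆ B and B ⊆ C)' is asserted, and P → Q holds, so Q follows.

A ⊆ C.


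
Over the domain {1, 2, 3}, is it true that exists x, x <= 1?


Evaluate the predicate on each element: 1:True, 2:False, 3:False.
Witness x = 1 satisfies the predicate.

True


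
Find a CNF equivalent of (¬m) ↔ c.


Step 1: Rewrite (¬m) ↔ c as ((¬m) → c) ∧ (c → (¬m)).
Step 2: Rewrite each implication as a disjunction.
Step 3: Eliminate any double negations (¬¬X = X).

(m ∨ c) ∧ ((¬c) ∨ (¬m))


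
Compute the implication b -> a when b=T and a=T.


Implication is false only when antecedent is true and consequent is false.
Substitute: b=T, a=T.
T -> T evaluates to T.

T


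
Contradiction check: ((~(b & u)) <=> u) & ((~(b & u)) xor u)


Truth table over {b, u}:
b | u | φ
---------
False | False | False
True | False | False
False | True | False
True | True | False
Every row is false.

Yes, it is a contradiction.


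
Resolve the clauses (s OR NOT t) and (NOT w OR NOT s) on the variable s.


The clauses contain complementary literals s and NOTs.
Resolution eliminates this pair and disjoins the remaining literals (merging duplicates).

(NOT t OR NOT w)


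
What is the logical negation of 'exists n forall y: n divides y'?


Negation flips each quantifier (∀↔∃) and negates the inner predicate.
¬(exists n forall y: φ) = forall n exists y: ¬φ.

forall n exists y: ~(n divides y)


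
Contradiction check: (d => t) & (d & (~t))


Truth table over {d, t}:
d | t | φ
---------
False | False | False
True | False | False
False | True | False
True | True | False
Every row is false.

Yes, it is a contradiction.


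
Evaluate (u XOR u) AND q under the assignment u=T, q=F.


Substitute u=T, q=F:
u XOR u = T XOR T = F
(u XOR u) AND q = F AND F = F

F


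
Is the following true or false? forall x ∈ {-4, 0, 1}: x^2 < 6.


Evaluate the predicate on each element: -4:False, 0:True, 1:True.
Counterexample x = -4 fails the predicate.

False


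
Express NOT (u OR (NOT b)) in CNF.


Step 1: Apply De Morgan: ¬(u ∨ (¬b)) = ¬u ∧ ¬(¬b).
Step 2: Eliminate any double negations (¬¬X = X).

(NOT u) AND b


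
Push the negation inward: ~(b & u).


De Morgan: the negation of a conjunction is the disjunction of the negations.
Distribute ~ across &, flipping it to |, and negate each literal.

(~b) | (~u)


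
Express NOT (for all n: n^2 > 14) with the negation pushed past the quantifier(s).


¬(for all x: φ) = there exists x: ¬φ, and ¬(there exists x: φ) = for all x: ¬φ.
Apply to the universal statement.

there exists n: NOT(n^2 > 14)


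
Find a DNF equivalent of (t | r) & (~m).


Step 1: Distribute ∧ over ∨: (t ∨ r) ∧ (¬m) = (t ∧ (¬m)) ∨ (r ∧ (¬m)).

(t & (~m)) | (r & (~m))


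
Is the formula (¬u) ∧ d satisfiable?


Search for a satisfying assignment over {d, u}.
Try d=T, u=F: the formula evaluates to T.
A satisfying assignment exists.

Satisfiable.


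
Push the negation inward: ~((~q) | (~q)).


De Morgan: the negation of a disjunction is the conjunction of the negations.
Distribute ~ across |, flipping it to &, and negate each literal.

q & q


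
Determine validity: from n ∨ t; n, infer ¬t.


This is affirming a disjunct (fallacy). There exist truth assignments where the premises are all true but the conclusion is false.

Invalid.


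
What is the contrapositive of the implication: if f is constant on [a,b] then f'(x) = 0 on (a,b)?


The contrapositive of (P → Q) is (¬Q → ¬P); it is logically equivalent to the original.
Here P = 'f is constant on [a,b]' and Q = 'f'(x) = 0 on (a,b)'.

If not (f'(x) = 0 on (a,b)), then not (f is constant on [a,b]).


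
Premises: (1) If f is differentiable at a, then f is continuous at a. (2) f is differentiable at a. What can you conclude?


Modus ponens: from (P → Q) and P, infer Q.
P = 'f is differentiable at a' is asserted, and P → Q holds, so Q follows.

f is continuous at a.


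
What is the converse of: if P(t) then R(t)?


The converse of (P → Q) is (Q → P). It is not in general equivalent to the original.
Here P = 'P(t)' and Q = 'R(t)'.

If R(t), then P(t).


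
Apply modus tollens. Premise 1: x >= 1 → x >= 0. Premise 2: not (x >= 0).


Modus tollens: from (P → Q) and ¬Q, infer ¬P.
Q = 'x >= 0' is denied; since P → Q, P must also fail.

Not (x >= 1).


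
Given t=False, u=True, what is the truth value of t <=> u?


Biconditional is true when both operands have the same truth value.
Substitute: t=False, u=True.
False <=> True evaluates to False.

False


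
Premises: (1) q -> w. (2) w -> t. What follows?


Hypothetical syllogism: from (P → Q) and (Q → R), infer (P → R).
Chain the two implications through the shared middle term 'w'.

q -> t


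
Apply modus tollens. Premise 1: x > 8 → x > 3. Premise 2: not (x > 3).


Modus tollens: from (P → Q) and ¬Q, infer ¬P.
Q = 'x > 3' is denied; since P → Q, P must also fail.

Not (x > 8).


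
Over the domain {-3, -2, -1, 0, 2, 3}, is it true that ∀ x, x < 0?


Evaluate the predicate on each element: -3:T, -2:T, -1:T, 0:F, 2:F, 3:F.
Counterexample x = 0 fails the predicate.

F


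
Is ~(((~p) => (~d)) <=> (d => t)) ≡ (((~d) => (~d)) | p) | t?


Compare truth tables:
d | p | t | φ | ψ
-----------------
False | False | False | False | True
True | False | False | False | True
False | True | False | False | True
True | True | False | True | True
False | False | True | False | True
True | False | True | True | True
False | True | True | False | True
True | True | True | False | True
They differ at row 1 (d=False, p=False, t=False): φ=False but ψ=True.

No, they are not logically equivalent.


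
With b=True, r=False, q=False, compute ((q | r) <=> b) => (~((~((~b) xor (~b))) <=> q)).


Substitute b=True, r=False, q=False:
q | r = False | False = False
(q | r) <=> b = False <=> True = False
~b = False
~b = False
(~b) xor (~b) = False xor False = False
~((~b) xor (~b)) = True
(~((~b) xor (~b))) <=> q = True <=> False = False
~((~((~b) xor (~b))) <=> q) = True
((q | r) <=> b) => (~((~((~b) xor (~b))) <=> q)) = False => True = True

True


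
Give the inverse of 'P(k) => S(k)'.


The inverse of (P → Q) is (¬P → ¬Q). It is equivalent to the converse, not to the original.
Here P = 'P(k)' and Q = 'S(k)'.

If not (P(k)), then not (S(k)).


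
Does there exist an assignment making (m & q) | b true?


Search for a satisfying assignment over {b, m, q}.
Try b=True, m=False, q=False: the formula evaluates to True.
A satisfying assignment exists.

Satisfiable.


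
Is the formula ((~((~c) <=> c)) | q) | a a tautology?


Build the truth table over {a, c, q}:
a | c | q | φ
-------------
False | False | False | True
True | False | False | True
False | True | False | True
True | True | False | True
False | False | True | True
True | False | True | True
False | True | True | True
True | True | True | True
Every row evaluates to true.

Yes, it is a tautology.


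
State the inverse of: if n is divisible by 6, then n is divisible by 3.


The inverse of (P → Q) is (¬P → ¬Q). It is equivalent to the converse, not to the original.
Here P = 'n is divisible by 6' and Q = 'n is divisible by 3'.

If not (n is divisible by 6), then not (n is divisible by 3).


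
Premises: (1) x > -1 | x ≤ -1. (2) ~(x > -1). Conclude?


Disjunctive syllogism: from (P ∨ Q) and ¬P, infer Q.
One disjunct, 'x > -1', is ruled out; the other must hold.

x ≤ -1


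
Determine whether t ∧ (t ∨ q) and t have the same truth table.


Compare truth tables:
q | t | φ | ψ
-------------
F | F | F | F
T | F | F | F
F | T | T | T
T | T | T | T
The columns φ and ψ agree on every row.

Yes, they are logically equivalent.


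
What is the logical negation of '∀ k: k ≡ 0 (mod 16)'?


¬(∀ x: φ) = ∃ x: ¬φ, and ¬(∃ x: φ) = ∀ x: ¬φ.
Apply to the universal statement.

∃ k: ¬(k ≡ 0 (mod 16))


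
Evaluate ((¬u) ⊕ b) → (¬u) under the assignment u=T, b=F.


Substitute u=T, b=F:
¬u = F
(¬u) ⊕ b = F ⊕ F = F
¬u = F
((¬u) ⊕ b) → (¬u) = F → F = T

T


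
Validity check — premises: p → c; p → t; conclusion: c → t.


This is (no valid rule). There exist truth assignments where the premises are all true but the conclusion is false.

Invalid.


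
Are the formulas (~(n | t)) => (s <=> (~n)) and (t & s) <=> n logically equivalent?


Compare truth tables:
n | s | t | φ | ψ
-----------------
False | False | False | False | True
True | False | False | True | False
False | True | False | True | True
True | True | False | True | False
False | False | True | True | True
True | False | True | True | False
False | True | True | True | False
True | True | True | True | True
They differ at row 1 (n=False, s=False, t=False): φ=False but ψ=True.

No, they are not logically equivalent.


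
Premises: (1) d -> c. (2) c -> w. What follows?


Hypothetical syllogism: from (P → Q) and (Q → R), infer (P → R).
Chain the two implications through the shared middle term 'c'.

d -> w


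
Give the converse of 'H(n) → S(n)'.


The converse of (P → Q) is (Q → P). It is not in general equivalent to the original.
Here P = 'H(n)' and Q = 'S(n)'.

If S(n), then H(n).


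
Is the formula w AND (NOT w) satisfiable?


Check all 2 assignments over {w}:
w | φ
-----
F | F
T | F
No assignment makes the formula true.

Unsatisfiable.


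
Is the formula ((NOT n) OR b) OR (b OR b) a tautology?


Build the truth table over {b, n}:
b | n | φ
---------
F | F | T
T | F | T
F | T | F
T | T | T
Counterexample at row 3: with b=F, n=T, the formula is F.

No, it is not a tautology.


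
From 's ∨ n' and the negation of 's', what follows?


Disjunctive syllogism: from (P ∨ Q) and ¬P, infer Q.
One disjunct, 's', is ruled out; the other must hold.

n


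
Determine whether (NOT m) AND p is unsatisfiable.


Truth table over {m, p}:
m | p | φ
---------
F | F | F
T | F | F
F | T | T
T | T | F
Satisfying assignment at row 3: m=F, p=T gives T.

No, it is not a contradiction.


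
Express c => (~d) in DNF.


Step 1: Rewrite c → (¬d) as ¬c ∨ (¬d).

(~c) | (~d)


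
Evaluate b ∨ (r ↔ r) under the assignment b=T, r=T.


Substitute b=T, r=T:
r ↔ r = T ↔ T = T
b ∨ (r ↔ r) = T ∨ T = T

T
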